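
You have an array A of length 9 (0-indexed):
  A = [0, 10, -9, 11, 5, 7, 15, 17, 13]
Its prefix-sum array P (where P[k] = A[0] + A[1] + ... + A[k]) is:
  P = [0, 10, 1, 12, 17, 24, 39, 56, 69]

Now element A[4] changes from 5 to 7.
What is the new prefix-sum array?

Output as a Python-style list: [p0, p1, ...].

Change: A[4] 5 -> 7, delta = 2
P[k] for k < 4: unchanged (A[4] not included)
P[k] for k >= 4: shift by delta = 2
  P[0] = 0 + 0 = 0
  P[1] = 10 + 0 = 10
  P[2] = 1 + 0 = 1
  P[3] = 12 + 0 = 12
  P[4] = 17 + 2 = 19
  P[5] = 24 + 2 = 26
  P[6] = 39 + 2 = 41
  P[7] = 56 + 2 = 58
  P[8] = 69 + 2 = 71

Answer: [0, 10, 1, 12, 19, 26, 41, 58, 71]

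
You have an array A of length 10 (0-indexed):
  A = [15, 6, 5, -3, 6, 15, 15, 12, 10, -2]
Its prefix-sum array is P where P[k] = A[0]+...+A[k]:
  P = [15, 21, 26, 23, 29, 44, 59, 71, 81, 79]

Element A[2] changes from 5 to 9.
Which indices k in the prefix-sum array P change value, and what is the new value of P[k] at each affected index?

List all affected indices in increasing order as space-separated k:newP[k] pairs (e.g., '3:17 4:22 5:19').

P[k] = A[0] + ... + A[k]
P[k] includes A[2] iff k >= 2
Affected indices: 2, 3, ..., 9; delta = 4
  P[2]: 26 + 4 = 30
  P[3]: 23 + 4 = 27
  P[4]: 29 + 4 = 33
  P[5]: 44 + 4 = 48
  P[6]: 59 + 4 = 63
  P[7]: 71 + 4 = 75
  P[8]: 81 + 4 = 85
  P[9]: 79 + 4 = 83

Answer: 2:30 3:27 4:33 5:48 6:63 7:75 8:85 9:83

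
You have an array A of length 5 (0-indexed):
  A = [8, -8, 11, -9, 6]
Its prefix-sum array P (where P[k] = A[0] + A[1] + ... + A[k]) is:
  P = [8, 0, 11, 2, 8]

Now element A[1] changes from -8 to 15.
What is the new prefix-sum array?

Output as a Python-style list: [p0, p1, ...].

Change: A[1] -8 -> 15, delta = 23
P[k] for k < 1: unchanged (A[1] not included)
P[k] for k >= 1: shift by delta = 23
  P[0] = 8 + 0 = 8
  P[1] = 0 + 23 = 23
  P[2] = 11 + 23 = 34
  P[3] = 2 + 23 = 25
  P[4] = 8 + 23 = 31

Answer: [8, 23, 34, 25, 31]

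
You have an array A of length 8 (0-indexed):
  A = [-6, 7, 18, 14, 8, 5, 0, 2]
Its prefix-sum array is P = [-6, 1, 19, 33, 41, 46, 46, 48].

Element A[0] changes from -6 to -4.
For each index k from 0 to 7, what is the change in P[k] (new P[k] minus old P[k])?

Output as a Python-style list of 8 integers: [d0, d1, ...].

Element change: A[0] -6 -> -4, delta = 2
For k < 0: P[k] unchanged, delta_P[k] = 0
For k >= 0: P[k] shifts by exactly 2
Delta array: [2, 2, 2, 2, 2, 2, 2, 2]

Answer: [2, 2, 2, 2, 2, 2, 2, 2]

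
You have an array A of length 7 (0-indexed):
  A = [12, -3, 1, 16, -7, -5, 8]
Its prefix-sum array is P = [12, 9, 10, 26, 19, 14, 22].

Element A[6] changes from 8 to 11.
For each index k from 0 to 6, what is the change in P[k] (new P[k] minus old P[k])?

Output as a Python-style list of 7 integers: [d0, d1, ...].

Answer: [0, 0, 0, 0, 0, 0, 3]

Derivation:
Element change: A[6] 8 -> 11, delta = 3
For k < 6: P[k] unchanged, delta_P[k] = 0
For k >= 6: P[k] shifts by exactly 3
Delta array: [0, 0, 0, 0, 0, 0, 3]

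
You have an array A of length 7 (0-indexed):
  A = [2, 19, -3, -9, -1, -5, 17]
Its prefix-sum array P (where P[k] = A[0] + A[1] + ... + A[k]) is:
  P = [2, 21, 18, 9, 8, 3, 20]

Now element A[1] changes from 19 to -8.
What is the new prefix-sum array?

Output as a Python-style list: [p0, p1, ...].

Change: A[1] 19 -> -8, delta = -27
P[k] for k < 1: unchanged (A[1] not included)
P[k] for k >= 1: shift by delta = -27
  P[0] = 2 + 0 = 2
  P[1] = 21 + -27 = -6
  P[2] = 18 + -27 = -9
  P[3] = 9 + -27 = -18
  P[4] = 8 + -27 = -19
  P[5] = 3 + -27 = -24
  P[6] = 20 + -27 = -7

Answer: [2, -6, -9, -18, -19, -24, -7]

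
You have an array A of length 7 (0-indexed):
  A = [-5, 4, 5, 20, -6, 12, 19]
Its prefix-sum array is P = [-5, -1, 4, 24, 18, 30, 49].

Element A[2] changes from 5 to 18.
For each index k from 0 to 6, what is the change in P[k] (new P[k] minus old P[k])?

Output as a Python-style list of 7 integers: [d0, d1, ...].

Answer: [0, 0, 13, 13, 13, 13, 13]

Derivation:
Element change: A[2] 5 -> 18, delta = 13
For k < 2: P[k] unchanged, delta_P[k] = 0
For k >= 2: P[k] shifts by exactly 13
Delta array: [0, 0, 13, 13, 13, 13, 13]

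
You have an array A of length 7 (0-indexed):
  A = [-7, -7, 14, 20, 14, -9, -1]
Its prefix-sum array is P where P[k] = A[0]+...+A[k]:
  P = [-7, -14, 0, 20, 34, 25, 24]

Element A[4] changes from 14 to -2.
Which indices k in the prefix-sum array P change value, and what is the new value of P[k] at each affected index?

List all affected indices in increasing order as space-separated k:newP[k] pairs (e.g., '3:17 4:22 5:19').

P[k] = A[0] + ... + A[k]
P[k] includes A[4] iff k >= 4
Affected indices: 4, 5, ..., 6; delta = -16
  P[4]: 34 + -16 = 18
  P[5]: 25 + -16 = 9
  P[6]: 24 + -16 = 8

Answer: 4:18 5:9 6:8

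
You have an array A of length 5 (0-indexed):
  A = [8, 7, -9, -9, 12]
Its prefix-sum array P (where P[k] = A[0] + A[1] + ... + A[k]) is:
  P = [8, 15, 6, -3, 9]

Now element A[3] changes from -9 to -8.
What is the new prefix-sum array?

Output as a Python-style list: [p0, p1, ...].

Answer: [8, 15, 6, -2, 10]

Derivation:
Change: A[3] -9 -> -8, delta = 1
P[k] for k < 3: unchanged (A[3] not included)
P[k] for k >= 3: shift by delta = 1
  P[0] = 8 + 0 = 8
  P[1] = 15 + 0 = 15
  P[2] = 6 + 0 = 6
  P[3] = -3 + 1 = -2
  P[4] = 9 + 1 = 10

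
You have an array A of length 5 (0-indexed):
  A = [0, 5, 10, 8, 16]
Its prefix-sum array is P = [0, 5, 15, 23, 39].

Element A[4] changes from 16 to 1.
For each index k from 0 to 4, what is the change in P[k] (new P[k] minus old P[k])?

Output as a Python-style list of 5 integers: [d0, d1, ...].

Element change: A[4] 16 -> 1, delta = -15
For k < 4: P[k] unchanged, delta_P[k] = 0
For k >= 4: P[k] shifts by exactly -15
Delta array: [0, 0, 0, 0, -15]

Answer: [0, 0, 0, 0, -15]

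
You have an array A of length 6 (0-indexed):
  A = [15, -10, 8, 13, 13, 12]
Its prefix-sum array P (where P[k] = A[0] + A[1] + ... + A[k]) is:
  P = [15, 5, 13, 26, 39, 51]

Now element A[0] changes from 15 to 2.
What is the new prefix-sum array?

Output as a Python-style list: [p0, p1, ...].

Answer: [2, -8, 0, 13, 26, 38]

Derivation:
Change: A[0] 15 -> 2, delta = -13
P[k] for k < 0: unchanged (A[0] not included)
P[k] for k >= 0: shift by delta = -13
  P[0] = 15 + -13 = 2
  P[1] = 5 + -13 = -8
  P[2] = 13 + -13 = 0
  P[3] = 26 + -13 = 13
  P[4] = 39 + -13 = 26
  P[5] = 51 + -13 = 38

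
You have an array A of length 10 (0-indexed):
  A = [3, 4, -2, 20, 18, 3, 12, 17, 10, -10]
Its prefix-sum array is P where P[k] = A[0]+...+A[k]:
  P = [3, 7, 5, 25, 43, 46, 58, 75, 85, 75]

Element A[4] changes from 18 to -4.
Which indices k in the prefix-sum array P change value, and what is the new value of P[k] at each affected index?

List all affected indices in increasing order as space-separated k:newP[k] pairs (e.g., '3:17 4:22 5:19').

Answer: 4:21 5:24 6:36 7:53 8:63 9:53

Derivation:
P[k] = A[0] + ... + A[k]
P[k] includes A[4] iff k >= 4
Affected indices: 4, 5, ..., 9; delta = -22
  P[4]: 43 + -22 = 21
  P[5]: 46 + -22 = 24
  P[6]: 58 + -22 = 36
  P[7]: 75 + -22 = 53
  P[8]: 85 + -22 = 63
  P[9]: 75 + -22 = 53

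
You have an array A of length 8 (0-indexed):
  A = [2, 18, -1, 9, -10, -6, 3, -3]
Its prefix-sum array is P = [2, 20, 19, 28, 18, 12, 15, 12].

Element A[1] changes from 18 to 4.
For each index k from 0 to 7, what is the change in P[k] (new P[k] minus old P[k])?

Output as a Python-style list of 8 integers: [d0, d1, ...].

Element change: A[1] 18 -> 4, delta = -14
For k < 1: P[k] unchanged, delta_P[k] = 0
For k >= 1: P[k] shifts by exactly -14
Delta array: [0, -14, -14, -14, -14, -14, -14, -14]

Answer: [0, -14, -14, -14, -14, -14, -14, -14]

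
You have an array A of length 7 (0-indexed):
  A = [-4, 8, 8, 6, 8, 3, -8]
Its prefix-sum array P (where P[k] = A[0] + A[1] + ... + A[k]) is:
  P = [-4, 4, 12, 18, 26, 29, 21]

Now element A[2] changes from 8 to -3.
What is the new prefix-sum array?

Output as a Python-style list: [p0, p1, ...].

Change: A[2] 8 -> -3, delta = -11
P[k] for k < 2: unchanged (A[2] not included)
P[k] for k >= 2: shift by delta = -11
  P[0] = -4 + 0 = -4
  P[1] = 4 + 0 = 4
  P[2] = 12 + -11 = 1
  P[3] = 18 + -11 = 7
  P[4] = 26 + -11 = 15
  P[5] = 29 + -11 = 18
  P[6] = 21 + -11 = 10

Answer: [-4, 4, 1, 7, 15, 18, 10]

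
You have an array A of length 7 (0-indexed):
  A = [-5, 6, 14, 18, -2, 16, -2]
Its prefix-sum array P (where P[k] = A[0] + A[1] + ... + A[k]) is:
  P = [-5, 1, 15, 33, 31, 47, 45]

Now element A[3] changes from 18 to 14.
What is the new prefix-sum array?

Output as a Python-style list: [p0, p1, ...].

Answer: [-5, 1, 15, 29, 27, 43, 41]

Derivation:
Change: A[3] 18 -> 14, delta = -4
P[k] for k < 3: unchanged (A[3] not included)
P[k] for k >= 3: shift by delta = -4
  P[0] = -5 + 0 = -5
  P[1] = 1 + 0 = 1
  P[2] = 15 + 0 = 15
  P[3] = 33 + -4 = 29
  P[4] = 31 + -4 = 27
  P[5] = 47 + -4 = 43
  P[6] = 45 + -4 = 41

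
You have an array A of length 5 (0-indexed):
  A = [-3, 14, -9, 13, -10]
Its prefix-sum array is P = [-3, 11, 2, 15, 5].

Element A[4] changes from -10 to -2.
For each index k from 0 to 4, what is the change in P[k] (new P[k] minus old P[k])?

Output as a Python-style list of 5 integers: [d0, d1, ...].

Answer: [0, 0, 0, 0, 8]

Derivation:
Element change: A[4] -10 -> -2, delta = 8
For k < 4: P[k] unchanged, delta_P[k] = 0
For k >= 4: P[k] shifts by exactly 8
Delta array: [0, 0, 0, 0, 8]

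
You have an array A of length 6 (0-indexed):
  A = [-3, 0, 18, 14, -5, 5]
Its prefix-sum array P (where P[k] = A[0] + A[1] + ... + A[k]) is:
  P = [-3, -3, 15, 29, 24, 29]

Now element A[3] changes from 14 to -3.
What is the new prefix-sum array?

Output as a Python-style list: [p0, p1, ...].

Answer: [-3, -3, 15, 12, 7, 12]

Derivation:
Change: A[3] 14 -> -3, delta = -17
P[k] for k < 3: unchanged (A[3] not included)
P[k] for k >= 3: shift by delta = -17
  P[0] = -3 + 0 = -3
  P[1] = -3 + 0 = -3
  P[2] = 15 + 0 = 15
  P[3] = 29 + -17 = 12
  P[4] = 24 + -17 = 7
  P[5] = 29 + -17 = 12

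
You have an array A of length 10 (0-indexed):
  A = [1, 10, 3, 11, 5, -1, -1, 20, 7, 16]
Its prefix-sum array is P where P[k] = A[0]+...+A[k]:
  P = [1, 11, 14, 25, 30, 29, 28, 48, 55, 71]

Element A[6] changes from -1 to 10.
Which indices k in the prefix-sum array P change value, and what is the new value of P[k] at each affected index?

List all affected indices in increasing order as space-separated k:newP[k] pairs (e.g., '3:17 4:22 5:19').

Answer: 6:39 7:59 8:66 9:82

Derivation:
P[k] = A[0] + ... + A[k]
P[k] includes A[6] iff k >= 6
Affected indices: 6, 7, ..., 9; delta = 11
  P[6]: 28 + 11 = 39
  P[7]: 48 + 11 = 59
  P[8]: 55 + 11 = 66
  P[9]: 71 + 11 = 82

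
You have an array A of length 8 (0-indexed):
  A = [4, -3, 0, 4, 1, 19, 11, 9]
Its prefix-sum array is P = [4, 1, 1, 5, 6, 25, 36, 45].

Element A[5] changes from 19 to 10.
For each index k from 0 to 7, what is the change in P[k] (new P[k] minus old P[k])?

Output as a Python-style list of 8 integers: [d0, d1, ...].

Answer: [0, 0, 0, 0, 0, -9, -9, -9]

Derivation:
Element change: A[5] 19 -> 10, delta = -9
For k < 5: P[k] unchanged, delta_P[k] = 0
For k >= 5: P[k] shifts by exactly -9
Delta array: [0, 0, 0, 0, 0, -9, -9, -9]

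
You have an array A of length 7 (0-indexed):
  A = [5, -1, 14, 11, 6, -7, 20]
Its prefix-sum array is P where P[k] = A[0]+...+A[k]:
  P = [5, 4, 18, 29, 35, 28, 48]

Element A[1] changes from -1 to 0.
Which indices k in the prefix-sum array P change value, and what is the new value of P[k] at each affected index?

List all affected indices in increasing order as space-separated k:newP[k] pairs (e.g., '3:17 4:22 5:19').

Answer: 1:5 2:19 3:30 4:36 5:29 6:49

Derivation:
P[k] = A[0] + ... + A[k]
P[k] includes A[1] iff k >= 1
Affected indices: 1, 2, ..., 6; delta = 1
  P[1]: 4 + 1 = 5
  P[2]: 18 + 1 = 19
  P[3]: 29 + 1 = 30
  P[4]: 35 + 1 = 36
  P[5]: 28 + 1 = 29
  P[6]: 48 + 1 = 49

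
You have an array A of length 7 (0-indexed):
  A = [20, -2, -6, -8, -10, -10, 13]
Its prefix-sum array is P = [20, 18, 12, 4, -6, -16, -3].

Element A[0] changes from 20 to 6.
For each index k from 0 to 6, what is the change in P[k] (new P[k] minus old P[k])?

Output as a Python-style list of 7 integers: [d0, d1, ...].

Answer: [-14, -14, -14, -14, -14, -14, -14]

Derivation:
Element change: A[0] 20 -> 6, delta = -14
For k < 0: P[k] unchanged, delta_P[k] = 0
For k >= 0: P[k] shifts by exactly -14
Delta array: [-14, -14, -14, -14, -14, -14, -14]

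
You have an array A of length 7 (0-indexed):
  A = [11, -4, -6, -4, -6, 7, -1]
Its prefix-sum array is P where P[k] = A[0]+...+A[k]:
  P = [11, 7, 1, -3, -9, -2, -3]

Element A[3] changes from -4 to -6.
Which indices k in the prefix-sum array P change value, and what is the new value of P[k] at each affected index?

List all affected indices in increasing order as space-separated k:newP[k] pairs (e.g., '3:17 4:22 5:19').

Answer: 3:-5 4:-11 5:-4 6:-5

Derivation:
P[k] = A[0] + ... + A[k]
P[k] includes A[3] iff k >= 3
Affected indices: 3, 4, ..., 6; delta = -2
  P[3]: -3 + -2 = -5
  P[4]: -9 + -2 = -11
  P[5]: -2 + -2 = -4
  P[6]: -3 + -2 = -5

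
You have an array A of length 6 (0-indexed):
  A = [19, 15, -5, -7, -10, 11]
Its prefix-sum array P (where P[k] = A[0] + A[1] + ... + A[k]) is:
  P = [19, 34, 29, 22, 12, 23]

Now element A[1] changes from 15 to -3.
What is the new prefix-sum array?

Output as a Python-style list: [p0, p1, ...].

Answer: [19, 16, 11, 4, -6, 5]

Derivation:
Change: A[1] 15 -> -3, delta = -18
P[k] for k < 1: unchanged (A[1] not included)
P[k] for k >= 1: shift by delta = -18
  P[0] = 19 + 0 = 19
  P[1] = 34 + -18 = 16
  P[2] = 29 + -18 = 11
  P[3] = 22 + -18 = 4
  P[4] = 12 + -18 = -6
  P[5] = 23 + -18 = 5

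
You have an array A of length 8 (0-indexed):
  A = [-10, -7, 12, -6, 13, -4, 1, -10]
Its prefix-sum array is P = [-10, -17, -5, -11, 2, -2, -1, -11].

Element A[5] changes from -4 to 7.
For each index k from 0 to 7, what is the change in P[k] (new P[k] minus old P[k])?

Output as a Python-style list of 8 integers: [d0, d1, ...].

Answer: [0, 0, 0, 0, 0, 11, 11, 11]

Derivation:
Element change: A[5] -4 -> 7, delta = 11
For k < 5: P[k] unchanged, delta_P[k] = 0
For k >= 5: P[k] shifts by exactly 11
Delta array: [0, 0, 0, 0, 0, 11, 11, 11]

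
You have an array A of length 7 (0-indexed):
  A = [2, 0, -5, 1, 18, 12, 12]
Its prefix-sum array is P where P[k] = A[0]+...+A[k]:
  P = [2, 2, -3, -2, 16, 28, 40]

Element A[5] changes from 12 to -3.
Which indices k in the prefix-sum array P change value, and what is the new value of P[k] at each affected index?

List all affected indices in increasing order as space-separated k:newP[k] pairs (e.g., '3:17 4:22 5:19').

P[k] = A[0] + ... + A[k]
P[k] includes A[5] iff k >= 5
Affected indices: 5, 6, ..., 6; delta = -15
  P[5]: 28 + -15 = 13
  P[6]: 40 + -15 = 25

Answer: 5:13 6:25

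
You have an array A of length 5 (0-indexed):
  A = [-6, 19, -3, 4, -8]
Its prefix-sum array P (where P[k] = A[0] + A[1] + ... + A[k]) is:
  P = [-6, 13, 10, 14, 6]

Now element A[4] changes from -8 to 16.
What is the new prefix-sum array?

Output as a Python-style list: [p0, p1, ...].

Change: A[4] -8 -> 16, delta = 24
P[k] for k < 4: unchanged (A[4] not included)
P[k] for k >= 4: shift by delta = 24
  P[0] = -6 + 0 = -6
  P[1] = 13 + 0 = 13
  P[2] = 10 + 0 = 10
  P[3] = 14 + 0 = 14
  P[4] = 6 + 24 = 30

Answer: [-6, 13, 10, 14, 30]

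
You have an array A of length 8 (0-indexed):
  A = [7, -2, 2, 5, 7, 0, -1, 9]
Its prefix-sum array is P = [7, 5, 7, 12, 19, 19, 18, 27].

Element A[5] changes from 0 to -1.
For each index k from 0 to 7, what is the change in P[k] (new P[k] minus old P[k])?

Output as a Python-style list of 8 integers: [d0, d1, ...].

Element change: A[5] 0 -> -1, delta = -1
For k < 5: P[k] unchanged, delta_P[k] = 0
For k >= 5: P[k] shifts by exactly -1
Delta array: [0, 0, 0, 0, 0, -1, -1, -1]

Answer: [0, 0, 0, 0, 0, -1, -1, -1]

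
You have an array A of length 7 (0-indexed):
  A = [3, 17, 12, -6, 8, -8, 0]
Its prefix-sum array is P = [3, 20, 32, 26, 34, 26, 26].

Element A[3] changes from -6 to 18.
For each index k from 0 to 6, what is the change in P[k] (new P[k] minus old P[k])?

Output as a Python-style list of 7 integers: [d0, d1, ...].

Answer: [0, 0, 0, 24, 24, 24, 24]

Derivation:
Element change: A[3] -6 -> 18, delta = 24
For k < 3: P[k] unchanged, delta_P[k] = 0
For k >= 3: P[k] shifts by exactly 24
Delta array: [0, 0, 0, 24, 24, 24, 24]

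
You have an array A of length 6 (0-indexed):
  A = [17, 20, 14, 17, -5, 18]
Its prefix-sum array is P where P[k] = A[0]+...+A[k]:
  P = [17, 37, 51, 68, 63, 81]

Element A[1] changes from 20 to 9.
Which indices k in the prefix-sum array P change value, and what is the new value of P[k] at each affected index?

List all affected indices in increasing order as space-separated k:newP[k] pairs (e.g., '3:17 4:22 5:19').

P[k] = A[0] + ... + A[k]
P[k] includes A[1] iff k >= 1
Affected indices: 1, 2, ..., 5; delta = -11
  P[1]: 37 + -11 = 26
  P[2]: 51 + -11 = 40
  P[3]: 68 + -11 = 57
  P[4]: 63 + -11 = 52
  P[5]: 81 + -11 = 70

Answer: 1:26 2:40 3:57 4:52 5:70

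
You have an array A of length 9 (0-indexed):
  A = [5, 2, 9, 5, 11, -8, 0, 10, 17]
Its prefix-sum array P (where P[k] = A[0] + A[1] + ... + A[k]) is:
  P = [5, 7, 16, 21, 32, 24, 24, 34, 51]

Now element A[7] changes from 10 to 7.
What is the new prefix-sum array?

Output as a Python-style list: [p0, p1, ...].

Change: A[7] 10 -> 7, delta = -3
P[k] for k < 7: unchanged (A[7] not included)
P[k] for k >= 7: shift by delta = -3
  P[0] = 5 + 0 = 5
  P[1] = 7 + 0 = 7
  P[2] = 16 + 0 = 16
  P[3] = 21 + 0 = 21
  P[4] = 32 + 0 = 32
  P[5] = 24 + 0 = 24
  P[6] = 24 + 0 = 24
  P[7] = 34 + -3 = 31
  P[8] = 51 + -3 = 48

Answer: [5, 7, 16, 21, 32, 24, 24, 31, 48]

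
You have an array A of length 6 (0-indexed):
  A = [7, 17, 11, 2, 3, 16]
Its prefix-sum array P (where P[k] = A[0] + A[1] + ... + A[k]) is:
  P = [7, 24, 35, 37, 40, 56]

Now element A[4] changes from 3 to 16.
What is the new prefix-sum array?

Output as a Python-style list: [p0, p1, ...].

Change: A[4] 3 -> 16, delta = 13
P[k] for k < 4: unchanged (A[4] not included)
P[k] for k >= 4: shift by delta = 13
  P[0] = 7 + 0 = 7
  P[1] = 24 + 0 = 24
  P[2] = 35 + 0 = 35
  P[3] = 37 + 0 = 37
  P[4] = 40 + 13 = 53
  P[5] = 56 + 13 = 69

Answer: [7, 24, 35, 37, 53, 69]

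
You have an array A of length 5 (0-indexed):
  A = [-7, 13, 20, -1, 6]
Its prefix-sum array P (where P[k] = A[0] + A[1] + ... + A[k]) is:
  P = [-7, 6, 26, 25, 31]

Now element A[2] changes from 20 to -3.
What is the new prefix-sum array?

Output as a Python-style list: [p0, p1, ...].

Answer: [-7, 6, 3, 2, 8]

Derivation:
Change: A[2] 20 -> -3, delta = -23
P[k] for k < 2: unchanged (A[2] not included)
P[k] for k >= 2: shift by delta = -23
  P[0] = -7 + 0 = -7
  P[1] = 6 + 0 = 6
  P[2] = 26 + -23 = 3
  P[3] = 25 + -23 = 2
  P[4] = 31 + -23 = 8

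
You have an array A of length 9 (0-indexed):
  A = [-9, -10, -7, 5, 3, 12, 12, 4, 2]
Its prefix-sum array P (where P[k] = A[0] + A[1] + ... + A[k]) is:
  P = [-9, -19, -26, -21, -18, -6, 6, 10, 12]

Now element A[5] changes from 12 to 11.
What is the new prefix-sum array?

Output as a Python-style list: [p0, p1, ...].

Change: A[5] 12 -> 11, delta = -1
P[k] for k < 5: unchanged (A[5] not included)
P[k] for k >= 5: shift by delta = -1
  P[0] = -9 + 0 = -9
  P[1] = -19 + 0 = -19
  P[2] = -26 + 0 = -26
  P[3] = -21 + 0 = -21
  P[4] = -18 + 0 = -18
  P[5] = -6 + -1 = -7
  P[6] = 6 + -1 = 5
  P[7] = 10 + -1 = 9
  P[8] = 12 + -1 = 11

Answer: [-9, -19, -26, -21, -18, -7, 5, 9, 11]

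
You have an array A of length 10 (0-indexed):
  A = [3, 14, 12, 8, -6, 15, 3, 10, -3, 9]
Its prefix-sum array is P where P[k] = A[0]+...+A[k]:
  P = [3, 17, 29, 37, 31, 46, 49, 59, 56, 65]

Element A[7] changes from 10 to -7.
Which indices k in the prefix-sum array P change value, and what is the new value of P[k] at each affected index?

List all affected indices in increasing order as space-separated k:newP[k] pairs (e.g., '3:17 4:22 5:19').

Answer: 7:42 8:39 9:48

Derivation:
P[k] = A[0] + ... + A[k]
P[k] includes A[7] iff k >= 7
Affected indices: 7, 8, ..., 9; delta = -17
  P[7]: 59 + -17 = 42
  P[8]: 56 + -17 = 39
  P[9]: 65 + -17 = 48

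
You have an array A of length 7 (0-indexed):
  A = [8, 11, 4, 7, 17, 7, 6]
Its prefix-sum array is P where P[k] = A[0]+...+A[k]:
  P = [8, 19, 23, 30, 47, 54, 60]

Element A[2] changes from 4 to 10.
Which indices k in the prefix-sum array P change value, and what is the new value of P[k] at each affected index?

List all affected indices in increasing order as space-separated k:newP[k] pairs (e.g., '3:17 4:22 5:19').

P[k] = A[0] + ... + A[k]
P[k] includes A[2] iff k >= 2
Affected indices: 2, 3, ..., 6; delta = 6
  P[2]: 23 + 6 = 29
  P[3]: 30 + 6 = 36
  P[4]: 47 + 6 = 53
  P[5]: 54 + 6 = 60
  P[6]: 60 + 6 = 66

Answer: 2:29 3:36 4:53 5:60 6:66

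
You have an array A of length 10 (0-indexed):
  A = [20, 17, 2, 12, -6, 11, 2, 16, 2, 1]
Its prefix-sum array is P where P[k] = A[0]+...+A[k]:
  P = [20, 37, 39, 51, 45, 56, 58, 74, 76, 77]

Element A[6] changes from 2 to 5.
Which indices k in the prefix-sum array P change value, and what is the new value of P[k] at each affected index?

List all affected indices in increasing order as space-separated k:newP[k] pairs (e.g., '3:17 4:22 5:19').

P[k] = A[0] + ... + A[k]
P[k] includes A[6] iff k >= 6
Affected indices: 6, 7, ..., 9; delta = 3
  P[6]: 58 + 3 = 61
  P[7]: 74 + 3 = 77
  P[8]: 76 + 3 = 79
  P[9]: 77 + 3 = 80

Answer: 6:61 7:77 8:79 9:80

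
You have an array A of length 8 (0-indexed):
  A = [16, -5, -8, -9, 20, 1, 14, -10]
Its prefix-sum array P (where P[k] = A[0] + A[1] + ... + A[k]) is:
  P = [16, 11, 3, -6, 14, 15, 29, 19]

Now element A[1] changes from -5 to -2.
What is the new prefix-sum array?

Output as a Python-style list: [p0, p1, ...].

Change: A[1] -5 -> -2, delta = 3
P[k] for k < 1: unchanged (A[1] not included)
P[k] for k >= 1: shift by delta = 3
  P[0] = 16 + 0 = 16
  P[1] = 11 + 3 = 14
  P[2] = 3 + 3 = 6
  P[3] = -6 + 3 = -3
  P[4] = 14 + 3 = 17
  P[5] = 15 + 3 = 18
  P[6] = 29 + 3 = 32
  P[7] = 19 + 3 = 22

Answer: [16, 14, 6, -3, 17, 18, 32, 22]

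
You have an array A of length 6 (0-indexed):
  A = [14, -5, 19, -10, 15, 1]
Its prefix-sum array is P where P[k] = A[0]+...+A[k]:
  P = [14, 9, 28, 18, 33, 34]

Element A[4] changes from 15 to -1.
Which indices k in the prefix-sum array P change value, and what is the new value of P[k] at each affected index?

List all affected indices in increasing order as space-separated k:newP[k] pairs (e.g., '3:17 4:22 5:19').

Answer: 4:17 5:18

Derivation:
P[k] = A[0] + ... + A[k]
P[k] includes A[4] iff k >= 4
Affected indices: 4, 5, ..., 5; delta = -16
  P[4]: 33 + -16 = 17
  P[5]: 34 + -16 = 18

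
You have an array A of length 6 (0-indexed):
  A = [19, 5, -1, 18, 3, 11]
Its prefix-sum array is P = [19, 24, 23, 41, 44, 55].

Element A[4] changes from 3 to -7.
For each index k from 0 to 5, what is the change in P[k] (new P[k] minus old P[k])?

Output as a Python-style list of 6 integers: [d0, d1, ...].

Answer: [0, 0, 0, 0, -10, -10]

Derivation:
Element change: A[4] 3 -> -7, delta = -10
For k < 4: P[k] unchanged, delta_P[k] = 0
For k >= 4: P[k] shifts by exactly -10
Delta array: [0, 0, 0, 0, -10, -10]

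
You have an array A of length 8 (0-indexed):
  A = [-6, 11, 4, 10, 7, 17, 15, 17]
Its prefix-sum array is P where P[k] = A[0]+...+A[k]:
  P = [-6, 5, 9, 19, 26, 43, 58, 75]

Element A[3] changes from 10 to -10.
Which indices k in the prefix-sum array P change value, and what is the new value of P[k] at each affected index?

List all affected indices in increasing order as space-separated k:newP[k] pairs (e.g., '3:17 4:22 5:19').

P[k] = A[0] + ... + A[k]
P[k] includes A[3] iff k >= 3
Affected indices: 3, 4, ..., 7; delta = -20
  P[3]: 19 + -20 = -1
  P[4]: 26 + -20 = 6
  P[5]: 43 + -20 = 23
  P[6]: 58 + -20 = 38
  P[7]: 75 + -20 = 55

Answer: 3:-1 4:6 5:23 6:38 7:55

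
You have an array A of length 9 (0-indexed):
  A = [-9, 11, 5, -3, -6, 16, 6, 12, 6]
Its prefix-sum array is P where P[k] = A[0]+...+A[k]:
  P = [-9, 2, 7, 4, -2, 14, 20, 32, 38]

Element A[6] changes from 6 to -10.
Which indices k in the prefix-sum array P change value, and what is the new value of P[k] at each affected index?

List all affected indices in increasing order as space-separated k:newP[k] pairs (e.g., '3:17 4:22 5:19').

Answer: 6:4 7:16 8:22

Derivation:
P[k] = A[0] + ... + A[k]
P[k] includes A[6] iff k >= 6
Affected indices: 6, 7, ..., 8; delta = -16
  P[6]: 20 + -16 = 4
  P[7]: 32 + -16 = 16
  P[8]: 38 + -16 = 22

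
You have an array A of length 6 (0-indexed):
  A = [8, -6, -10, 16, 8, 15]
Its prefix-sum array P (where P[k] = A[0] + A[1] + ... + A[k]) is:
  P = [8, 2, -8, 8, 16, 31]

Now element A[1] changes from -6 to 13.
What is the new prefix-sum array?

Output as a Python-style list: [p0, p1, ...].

Answer: [8, 21, 11, 27, 35, 50]

Derivation:
Change: A[1] -6 -> 13, delta = 19
P[k] for k < 1: unchanged (A[1] not included)
P[k] for k >= 1: shift by delta = 19
  P[0] = 8 + 0 = 8
  P[1] = 2 + 19 = 21
  P[2] = -8 + 19 = 11
  P[3] = 8 + 19 = 27
  P[4] = 16 + 19 = 35
  P[5] = 31 + 19 = 50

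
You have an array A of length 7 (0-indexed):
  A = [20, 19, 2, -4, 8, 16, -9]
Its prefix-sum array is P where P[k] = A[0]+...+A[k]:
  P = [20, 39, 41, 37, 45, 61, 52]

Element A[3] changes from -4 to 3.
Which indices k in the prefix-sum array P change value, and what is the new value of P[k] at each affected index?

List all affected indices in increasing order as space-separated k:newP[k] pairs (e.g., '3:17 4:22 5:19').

P[k] = A[0] + ... + A[k]
P[k] includes A[3] iff k >= 3
Affected indices: 3, 4, ..., 6; delta = 7
  P[3]: 37 + 7 = 44
  P[4]: 45 + 7 = 52
  P[5]: 61 + 7 = 68
  P[6]: 52 + 7 = 59

Answer: 3:44 4:52 5:68 6:59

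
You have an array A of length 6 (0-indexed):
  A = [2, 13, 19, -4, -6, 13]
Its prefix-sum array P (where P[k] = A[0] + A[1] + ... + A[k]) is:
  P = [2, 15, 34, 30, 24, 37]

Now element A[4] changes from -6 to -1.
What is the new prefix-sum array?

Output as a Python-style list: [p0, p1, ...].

Answer: [2, 15, 34, 30, 29, 42]

Derivation:
Change: A[4] -6 -> -1, delta = 5
P[k] for k < 4: unchanged (A[4] not included)
P[k] for k >= 4: shift by delta = 5
  P[0] = 2 + 0 = 2
  P[1] = 15 + 0 = 15
  P[2] = 34 + 0 = 34
  P[3] = 30 + 0 = 30
  P[4] = 24 + 5 = 29
  P[5] = 37 + 5 = 42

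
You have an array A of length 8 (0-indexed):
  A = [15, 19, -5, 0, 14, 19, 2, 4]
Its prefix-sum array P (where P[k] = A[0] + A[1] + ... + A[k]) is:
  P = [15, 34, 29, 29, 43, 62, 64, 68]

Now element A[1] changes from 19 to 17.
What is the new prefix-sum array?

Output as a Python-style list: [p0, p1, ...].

Change: A[1] 19 -> 17, delta = -2
P[k] for k < 1: unchanged (A[1] not included)
P[k] for k >= 1: shift by delta = -2
  P[0] = 15 + 0 = 15
  P[1] = 34 + -2 = 32
  P[2] = 29 + -2 = 27
  P[3] = 29 + -2 = 27
  P[4] = 43 + -2 = 41
  P[5] = 62 + -2 = 60
  P[6] = 64 + -2 = 62
  P[7] = 68 + -2 = 66

Answer: [15, 32, 27, 27, 41, 60, 62, 66]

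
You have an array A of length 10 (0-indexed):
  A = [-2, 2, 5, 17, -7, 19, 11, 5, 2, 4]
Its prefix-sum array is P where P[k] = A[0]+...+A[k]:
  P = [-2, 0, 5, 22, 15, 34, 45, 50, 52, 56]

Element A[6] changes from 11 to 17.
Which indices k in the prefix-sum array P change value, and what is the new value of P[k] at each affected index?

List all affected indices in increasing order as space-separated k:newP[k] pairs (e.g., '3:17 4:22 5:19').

Answer: 6:51 7:56 8:58 9:62

Derivation:
P[k] = A[0] + ... + A[k]
P[k] includes A[6] iff k >= 6
Affected indices: 6, 7, ..., 9; delta = 6
  P[6]: 45 + 6 = 51
  P[7]: 50 + 6 = 56
  P[8]: 52 + 6 = 58
  P[9]: 56 + 6 = 62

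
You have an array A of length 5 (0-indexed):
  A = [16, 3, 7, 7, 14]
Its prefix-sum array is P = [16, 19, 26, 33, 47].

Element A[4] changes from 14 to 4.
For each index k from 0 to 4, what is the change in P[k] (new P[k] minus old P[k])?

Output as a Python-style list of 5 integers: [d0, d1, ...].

Answer: [0, 0, 0, 0, -10]

Derivation:
Element change: A[4] 14 -> 4, delta = -10
For k < 4: P[k] unchanged, delta_P[k] = 0
For k >= 4: P[k] shifts by exactly -10
Delta array: [0, 0, 0, 0, -10]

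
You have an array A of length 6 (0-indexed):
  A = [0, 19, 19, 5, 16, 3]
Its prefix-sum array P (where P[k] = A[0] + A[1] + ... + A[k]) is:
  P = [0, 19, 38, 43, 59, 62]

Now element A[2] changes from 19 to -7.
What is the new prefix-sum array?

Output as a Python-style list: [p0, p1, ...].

Change: A[2] 19 -> -7, delta = -26
P[k] for k < 2: unchanged (A[2] not included)
P[k] for k >= 2: shift by delta = -26
  P[0] = 0 + 0 = 0
  P[1] = 19 + 0 = 19
  P[2] = 38 + -26 = 12
  P[3] = 43 + -26 = 17
  P[4] = 59 + -26 = 33
  P[5] = 62 + -26 = 36

Answer: [0, 19, 12, 17, 33, 36]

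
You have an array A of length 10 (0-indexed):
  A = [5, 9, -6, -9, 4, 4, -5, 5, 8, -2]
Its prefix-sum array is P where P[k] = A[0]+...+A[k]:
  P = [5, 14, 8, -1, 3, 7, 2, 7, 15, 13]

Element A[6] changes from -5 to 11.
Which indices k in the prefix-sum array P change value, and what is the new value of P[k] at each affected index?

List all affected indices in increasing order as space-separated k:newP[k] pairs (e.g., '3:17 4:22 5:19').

P[k] = A[0] + ... + A[k]
P[k] includes A[6] iff k >= 6
Affected indices: 6, 7, ..., 9; delta = 16
  P[6]: 2 + 16 = 18
  P[7]: 7 + 16 = 23
  P[8]: 15 + 16 = 31
  P[9]: 13 + 16 = 29

Answer: 6:18 7:23 8:31 9:29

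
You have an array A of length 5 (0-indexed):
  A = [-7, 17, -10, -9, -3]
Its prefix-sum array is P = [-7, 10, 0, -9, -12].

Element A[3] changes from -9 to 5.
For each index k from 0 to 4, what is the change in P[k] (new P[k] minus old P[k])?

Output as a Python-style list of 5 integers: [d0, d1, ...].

Element change: A[3] -9 -> 5, delta = 14
For k < 3: P[k] unchanged, delta_P[k] = 0
For k >= 3: P[k] shifts by exactly 14
Delta array: [0, 0, 0, 14, 14]

Answer: [0, 0, 0, 14, 14]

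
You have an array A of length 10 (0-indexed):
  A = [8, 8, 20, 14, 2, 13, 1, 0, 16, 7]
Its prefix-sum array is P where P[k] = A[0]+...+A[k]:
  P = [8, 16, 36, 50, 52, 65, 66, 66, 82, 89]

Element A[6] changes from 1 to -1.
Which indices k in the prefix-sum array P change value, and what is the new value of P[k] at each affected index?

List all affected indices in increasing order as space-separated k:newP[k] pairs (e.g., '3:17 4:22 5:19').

Answer: 6:64 7:64 8:80 9:87

Derivation:
P[k] = A[0] + ... + A[k]
P[k] includes A[6] iff k >= 6
Affected indices: 6, 7, ..., 9; delta = -2
  P[6]: 66 + -2 = 64
  P[7]: 66 + -2 = 64
  P[8]: 82 + -2 = 80
  P[9]: 89 + -2 = 87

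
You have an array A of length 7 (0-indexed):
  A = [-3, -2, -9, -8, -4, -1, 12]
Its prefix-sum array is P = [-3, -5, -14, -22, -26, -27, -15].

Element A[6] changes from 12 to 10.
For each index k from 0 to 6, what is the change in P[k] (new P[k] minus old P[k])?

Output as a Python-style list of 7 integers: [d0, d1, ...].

Answer: [0, 0, 0, 0, 0, 0, -2]

Derivation:
Element change: A[6] 12 -> 10, delta = -2
For k < 6: P[k] unchanged, delta_P[k] = 0
For k >= 6: P[k] shifts by exactly -2
Delta array: [0, 0, 0, 0, 0, 0, -2]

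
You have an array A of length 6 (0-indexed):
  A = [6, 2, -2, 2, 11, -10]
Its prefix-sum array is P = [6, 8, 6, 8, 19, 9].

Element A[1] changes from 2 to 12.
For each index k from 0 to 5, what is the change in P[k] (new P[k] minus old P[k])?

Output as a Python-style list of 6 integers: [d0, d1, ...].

Element change: A[1] 2 -> 12, delta = 10
For k < 1: P[k] unchanged, delta_P[k] = 0
For k >= 1: P[k] shifts by exactly 10
Delta array: [0, 10, 10, 10, 10, 10]

Answer: [0, 10, 10, 10, 10, 10]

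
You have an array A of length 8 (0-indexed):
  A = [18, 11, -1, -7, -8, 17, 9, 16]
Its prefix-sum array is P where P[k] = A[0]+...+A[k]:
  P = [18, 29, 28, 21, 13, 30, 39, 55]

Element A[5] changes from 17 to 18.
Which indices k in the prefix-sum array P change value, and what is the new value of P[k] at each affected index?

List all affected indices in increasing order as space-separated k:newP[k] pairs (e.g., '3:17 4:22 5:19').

P[k] = A[0] + ... + A[k]
P[k] includes A[5] iff k >= 5
Affected indices: 5, 6, ..., 7; delta = 1
  P[5]: 30 + 1 = 31
  P[6]: 39 + 1 = 40
  P[7]: 55 + 1 = 56

Answer: 5:31 6:40 7:56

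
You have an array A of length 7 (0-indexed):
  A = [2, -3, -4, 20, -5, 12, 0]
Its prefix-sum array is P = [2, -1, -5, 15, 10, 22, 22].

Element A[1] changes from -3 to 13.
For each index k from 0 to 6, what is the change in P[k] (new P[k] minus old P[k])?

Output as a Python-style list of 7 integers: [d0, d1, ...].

Answer: [0, 16, 16, 16, 16, 16, 16]

Derivation:
Element change: A[1] -3 -> 13, delta = 16
For k < 1: P[k] unchanged, delta_P[k] = 0
For k >= 1: P[k] shifts by exactly 16
Delta array: [0, 16, 16, 16, 16, 16, 16]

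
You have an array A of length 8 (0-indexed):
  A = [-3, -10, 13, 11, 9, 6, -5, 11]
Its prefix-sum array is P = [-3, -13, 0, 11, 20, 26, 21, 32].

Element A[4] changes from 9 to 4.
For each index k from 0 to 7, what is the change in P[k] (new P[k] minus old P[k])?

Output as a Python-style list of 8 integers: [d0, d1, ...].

Answer: [0, 0, 0, 0, -5, -5, -5, -5]

Derivation:
Element change: A[4] 9 -> 4, delta = -5
For k < 4: P[k] unchanged, delta_P[k] = 0
For k >= 4: P[k] shifts by exactly -5
Delta array: [0, 0, 0, 0, -5, -5, -5, -5]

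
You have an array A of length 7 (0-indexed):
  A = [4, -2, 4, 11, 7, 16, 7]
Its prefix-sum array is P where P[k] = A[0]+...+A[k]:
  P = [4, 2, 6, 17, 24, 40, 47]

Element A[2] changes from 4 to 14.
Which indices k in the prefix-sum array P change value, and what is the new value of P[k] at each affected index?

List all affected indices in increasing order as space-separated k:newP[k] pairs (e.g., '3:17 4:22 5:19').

Answer: 2:16 3:27 4:34 5:50 6:57

Derivation:
P[k] = A[0] + ... + A[k]
P[k] includes A[2] iff k >= 2
Affected indices: 2, 3, ..., 6; delta = 10
  P[2]: 6 + 10 = 16
  P[3]: 17 + 10 = 27
  P[4]: 24 + 10 = 34
  P[5]: 40 + 10 = 50
  P[6]: 47 + 10 = 57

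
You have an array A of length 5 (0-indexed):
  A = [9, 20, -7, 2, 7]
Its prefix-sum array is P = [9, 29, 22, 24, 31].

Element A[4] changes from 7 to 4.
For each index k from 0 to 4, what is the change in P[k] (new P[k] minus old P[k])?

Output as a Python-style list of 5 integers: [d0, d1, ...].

Answer: [0, 0, 0, 0, -3]

Derivation:
Element change: A[4] 7 -> 4, delta = -3
For k < 4: P[k] unchanged, delta_P[k] = 0
For k >= 4: P[k] shifts by exactly -3
Delta array: [0, 0, 0, 0, -3]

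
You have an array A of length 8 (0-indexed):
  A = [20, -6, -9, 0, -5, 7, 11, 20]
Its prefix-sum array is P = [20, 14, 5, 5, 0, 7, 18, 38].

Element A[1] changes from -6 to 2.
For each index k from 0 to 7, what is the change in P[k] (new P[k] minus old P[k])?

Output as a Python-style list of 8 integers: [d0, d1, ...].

Answer: [0, 8, 8, 8, 8, 8, 8, 8]

Derivation:
Element change: A[1] -6 -> 2, delta = 8
For k < 1: P[k] unchanged, delta_P[k] = 0
For k >= 1: P[k] shifts by exactly 8
Delta array: [0, 8, 8, 8, 8, 8, 8, 8]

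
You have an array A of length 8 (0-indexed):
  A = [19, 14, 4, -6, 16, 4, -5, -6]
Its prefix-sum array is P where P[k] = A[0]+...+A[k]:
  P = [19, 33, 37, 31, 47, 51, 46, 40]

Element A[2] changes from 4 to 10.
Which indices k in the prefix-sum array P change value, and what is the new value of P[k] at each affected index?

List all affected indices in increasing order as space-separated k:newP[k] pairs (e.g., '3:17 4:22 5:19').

Answer: 2:43 3:37 4:53 5:57 6:52 7:46

Derivation:
P[k] = A[0] + ... + A[k]
P[k] includes A[2] iff k >= 2
Affected indices: 2, 3, ..., 7; delta = 6
  P[2]: 37 + 6 = 43
  P[3]: 31 + 6 = 37
  P[4]: 47 + 6 = 53
  P[5]: 51 + 6 = 57
  P[6]: 46 + 6 = 52
  P[7]: 40 + 6 = 46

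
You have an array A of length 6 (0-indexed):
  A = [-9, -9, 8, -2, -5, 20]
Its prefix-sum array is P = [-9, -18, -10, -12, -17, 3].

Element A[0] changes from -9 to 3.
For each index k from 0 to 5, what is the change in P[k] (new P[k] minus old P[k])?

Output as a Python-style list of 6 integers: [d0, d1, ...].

Answer: [12, 12, 12, 12, 12, 12]

Derivation:
Element change: A[0] -9 -> 3, delta = 12
For k < 0: P[k] unchanged, delta_P[k] = 0
For k >= 0: P[k] shifts by exactly 12
Delta array: [12, 12, 12, 12, 12, 12]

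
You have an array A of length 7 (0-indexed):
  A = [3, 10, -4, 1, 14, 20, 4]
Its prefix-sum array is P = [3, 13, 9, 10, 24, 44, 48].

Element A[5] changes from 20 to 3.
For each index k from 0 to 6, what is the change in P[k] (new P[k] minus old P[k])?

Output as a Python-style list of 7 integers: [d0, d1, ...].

Element change: A[5] 20 -> 3, delta = -17
For k < 5: P[k] unchanged, delta_P[k] = 0
For k >= 5: P[k] shifts by exactly -17
Delta array: [0, 0, 0, 0, 0, -17, -17]

Answer: [0, 0, 0, 0, 0, -17, -17]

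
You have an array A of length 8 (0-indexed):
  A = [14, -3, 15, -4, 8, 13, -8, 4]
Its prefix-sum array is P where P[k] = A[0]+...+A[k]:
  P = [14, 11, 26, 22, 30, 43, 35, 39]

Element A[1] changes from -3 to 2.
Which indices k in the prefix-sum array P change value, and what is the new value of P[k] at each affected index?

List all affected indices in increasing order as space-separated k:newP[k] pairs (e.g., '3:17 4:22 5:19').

Answer: 1:16 2:31 3:27 4:35 5:48 6:40 7:44

Derivation:
P[k] = A[0] + ... + A[k]
P[k] includes A[1] iff k >= 1
Affected indices: 1, 2, ..., 7; delta = 5
  P[1]: 11 + 5 = 16
  P[2]: 26 + 5 = 31
  P[3]: 22 + 5 = 27
  P[4]: 30 + 5 = 35
  P[5]: 43 + 5 = 48
  P[6]: 35 + 5 = 40
  P[7]: 39 + 5 = 44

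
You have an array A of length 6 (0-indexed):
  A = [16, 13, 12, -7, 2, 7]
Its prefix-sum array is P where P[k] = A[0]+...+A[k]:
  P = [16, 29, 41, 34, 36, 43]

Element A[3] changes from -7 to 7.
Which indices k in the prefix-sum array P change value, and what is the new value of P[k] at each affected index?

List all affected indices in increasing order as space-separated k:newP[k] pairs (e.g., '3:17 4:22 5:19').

P[k] = A[0] + ... + A[k]
P[k] includes A[3] iff k >= 3
Affected indices: 3, 4, ..., 5; delta = 14
  P[3]: 34 + 14 = 48
  P[4]: 36 + 14 = 50
  P[5]: 43 + 14 = 57

Answer: 3:48 4:50 5:57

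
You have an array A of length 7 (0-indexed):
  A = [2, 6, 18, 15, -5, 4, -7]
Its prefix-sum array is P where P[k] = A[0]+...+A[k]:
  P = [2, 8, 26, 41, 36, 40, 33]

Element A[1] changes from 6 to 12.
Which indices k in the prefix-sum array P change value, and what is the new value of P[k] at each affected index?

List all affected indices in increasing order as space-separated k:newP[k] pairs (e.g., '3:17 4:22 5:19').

Answer: 1:14 2:32 3:47 4:42 5:46 6:39

Derivation:
P[k] = A[0] + ... + A[k]
P[k] includes A[1] iff k >= 1
Affected indices: 1, 2, ..., 6; delta = 6
  P[1]: 8 + 6 = 14
  P[2]: 26 + 6 = 32
  P[3]: 41 + 6 = 47
  P[4]: 36 + 6 = 42
  P[5]: 40 + 6 = 46
  P[6]: 33 + 6 = 39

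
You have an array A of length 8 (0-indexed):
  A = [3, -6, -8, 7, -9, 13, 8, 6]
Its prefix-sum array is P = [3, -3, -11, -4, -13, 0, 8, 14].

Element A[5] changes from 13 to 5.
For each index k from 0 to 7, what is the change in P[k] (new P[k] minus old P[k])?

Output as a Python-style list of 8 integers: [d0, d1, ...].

Element change: A[5] 13 -> 5, delta = -8
For k < 5: P[k] unchanged, delta_P[k] = 0
For k >= 5: P[k] shifts by exactly -8
Delta array: [0, 0, 0, 0, 0, -8, -8, -8]

Answer: [0, 0, 0, 0, 0, -8, -8, -8]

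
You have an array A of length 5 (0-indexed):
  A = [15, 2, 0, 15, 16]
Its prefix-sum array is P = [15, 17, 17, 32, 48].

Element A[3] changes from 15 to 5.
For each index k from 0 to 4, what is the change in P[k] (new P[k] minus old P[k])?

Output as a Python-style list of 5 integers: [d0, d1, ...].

Element change: A[3] 15 -> 5, delta = -10
For k < 3: P[k] unchanged, delta_P[k] = 0
For k >= 3: P[k] shifts by exactly -10
Delta array: [0, 0, 0, -10, -10]

Answer: [0, 0, 0, -10, -10]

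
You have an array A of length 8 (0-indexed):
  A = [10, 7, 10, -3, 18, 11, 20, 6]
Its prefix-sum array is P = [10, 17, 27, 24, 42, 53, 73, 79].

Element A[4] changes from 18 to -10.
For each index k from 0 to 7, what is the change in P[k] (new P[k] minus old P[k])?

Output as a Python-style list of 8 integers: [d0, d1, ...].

Answer: [0, 0, 0, 0, -28, -28, -28, -28]

Derivation:
Element change: A[4] 18 -> -10, delta = -28
For k < 4: P[k] unchanged, delta_P[k] = 0
For k >= 4: P[k] shifts by exactly -28
Delta array: [0, 0, 0, 0, -28, -28, -28, -28]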